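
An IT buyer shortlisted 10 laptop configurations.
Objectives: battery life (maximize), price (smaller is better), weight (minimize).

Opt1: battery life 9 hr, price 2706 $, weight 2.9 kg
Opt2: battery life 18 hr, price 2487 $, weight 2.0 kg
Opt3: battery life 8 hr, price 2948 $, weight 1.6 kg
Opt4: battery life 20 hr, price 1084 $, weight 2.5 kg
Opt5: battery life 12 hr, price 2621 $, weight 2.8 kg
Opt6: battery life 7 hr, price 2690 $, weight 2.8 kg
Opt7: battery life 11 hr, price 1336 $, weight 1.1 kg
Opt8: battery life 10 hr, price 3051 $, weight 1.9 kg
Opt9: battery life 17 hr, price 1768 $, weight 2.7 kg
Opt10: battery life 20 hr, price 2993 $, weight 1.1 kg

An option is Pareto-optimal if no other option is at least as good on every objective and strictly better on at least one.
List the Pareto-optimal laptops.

Opt1: dominated by Opt2 (battery life 18≥9, price 2487≤2706, weight 2.0≤2.9).
Opt2: not dominated.
Opt3: dominated by Opt7 (battery life 11≥8, price 1336≤2948, weight 1.1≤1.6).
Opt4: not dominated (best price).
Opt5: dominated by Opt2 (battery life 18≥12, price 2487≤2621, weight 2.0≤2.8).
Opt6: dominated by Opt2 (battery life 18≥7, price 2487≤2690, weight 2.0≤2.8).
Opt7: not dominated.
Opt8: dominated by Opt7 (battery life 11≥10, price 1336≤3051, weight 1.1≤1.9).
Opt9: dominated by Opt4 (battery life 20≥17, price 1084≤1768, weight 2.5≤2.7).
Opt10: not dominated.

Opt2, Opt4, Opt7, Opt10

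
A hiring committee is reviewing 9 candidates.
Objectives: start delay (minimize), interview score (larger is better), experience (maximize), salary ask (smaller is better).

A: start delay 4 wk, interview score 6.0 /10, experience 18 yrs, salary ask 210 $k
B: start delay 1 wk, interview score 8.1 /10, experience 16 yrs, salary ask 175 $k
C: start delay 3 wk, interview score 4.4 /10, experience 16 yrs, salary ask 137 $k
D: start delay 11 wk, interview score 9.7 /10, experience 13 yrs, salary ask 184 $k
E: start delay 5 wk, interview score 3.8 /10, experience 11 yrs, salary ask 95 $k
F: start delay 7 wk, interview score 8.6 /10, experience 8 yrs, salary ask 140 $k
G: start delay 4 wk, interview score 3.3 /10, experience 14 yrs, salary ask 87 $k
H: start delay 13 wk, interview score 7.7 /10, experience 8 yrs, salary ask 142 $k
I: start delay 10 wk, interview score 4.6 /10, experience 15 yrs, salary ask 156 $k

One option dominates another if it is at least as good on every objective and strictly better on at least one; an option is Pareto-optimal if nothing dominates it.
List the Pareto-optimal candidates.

A: not dominated (best experience).
B: not dominated (best start delay).
C: not dominated.
D: not dominated (best interview score).
E: not dominated.
F: not dominated.
G: not dominated (best salary ask).
H: dominated by F (start delay 7≤13, interview score 8.6≥7.7, experience 8≥8, salary ask 140≤142).
I: not dominated.

A, B, C, D, E, F, G, I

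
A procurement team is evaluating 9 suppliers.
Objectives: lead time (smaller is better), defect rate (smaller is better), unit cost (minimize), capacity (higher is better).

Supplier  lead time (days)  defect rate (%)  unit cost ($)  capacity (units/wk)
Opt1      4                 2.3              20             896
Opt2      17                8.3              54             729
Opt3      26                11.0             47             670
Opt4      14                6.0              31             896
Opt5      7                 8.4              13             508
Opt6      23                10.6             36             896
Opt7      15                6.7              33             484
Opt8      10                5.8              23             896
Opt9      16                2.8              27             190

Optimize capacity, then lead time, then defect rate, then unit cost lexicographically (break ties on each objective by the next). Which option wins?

Opt1

First maximize capacity: best is 896, kept {Opt1, Opt4, Opt6, Opt8}.
Then minimize lead time: best is 4, kept {Opt1}.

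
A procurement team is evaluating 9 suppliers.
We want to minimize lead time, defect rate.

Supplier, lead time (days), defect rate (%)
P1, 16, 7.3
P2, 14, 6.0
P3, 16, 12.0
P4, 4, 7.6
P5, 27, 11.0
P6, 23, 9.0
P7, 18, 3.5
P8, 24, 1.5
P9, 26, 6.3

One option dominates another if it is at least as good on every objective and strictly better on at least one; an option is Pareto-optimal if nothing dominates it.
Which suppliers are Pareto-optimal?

P2, P4, P7, P8

P1: dominated by P2 (lead time 14≤16, defect rate 6.0≤7.3).
P2: not dominated.
P3: dominated by P1 (lead time 16≤16, defect rate 7.3≤12.0).
P4: not dominated (best lead time).
P5: dominated by P1 (lead time 16≤27, defect rate 7.3≤11.0).
P6: dominated by P1 (lead time 16≤23, defect rate 7.3≤9.0).
P7: not dominated.
P8: not dominated (best defect rate).
P9: dominated by P2 (lead time 14≤26, defect rate 6.0≤6.3).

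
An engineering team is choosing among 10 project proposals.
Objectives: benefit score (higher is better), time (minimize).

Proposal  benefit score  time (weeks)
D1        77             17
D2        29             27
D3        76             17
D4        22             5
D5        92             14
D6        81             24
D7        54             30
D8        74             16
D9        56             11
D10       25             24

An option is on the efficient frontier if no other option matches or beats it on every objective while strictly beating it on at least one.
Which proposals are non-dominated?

D1: dominated by D5 (benefit score 92≥77, time 14≤17).
D2: dominated by D1 (benefit score 77≥29, time 17≤27).
D3: dominated by D1 (benefit score 77≥76, time 17≤17).
D4: not dominated (best time).
D5: not dominated (best benefit score).
D6: dominated by D5 (benefit score 92≥81, time 14≤24).
D7: dominated by D1 (benefit score 77≥54, time 17≤30).
D8: dominated by D5 (benefit score 92≥74, time 14≤16).
D9: not dominated.
D10: dominated by D1 (benefit score 77≥25, time 17≤24).

D4, D5, D9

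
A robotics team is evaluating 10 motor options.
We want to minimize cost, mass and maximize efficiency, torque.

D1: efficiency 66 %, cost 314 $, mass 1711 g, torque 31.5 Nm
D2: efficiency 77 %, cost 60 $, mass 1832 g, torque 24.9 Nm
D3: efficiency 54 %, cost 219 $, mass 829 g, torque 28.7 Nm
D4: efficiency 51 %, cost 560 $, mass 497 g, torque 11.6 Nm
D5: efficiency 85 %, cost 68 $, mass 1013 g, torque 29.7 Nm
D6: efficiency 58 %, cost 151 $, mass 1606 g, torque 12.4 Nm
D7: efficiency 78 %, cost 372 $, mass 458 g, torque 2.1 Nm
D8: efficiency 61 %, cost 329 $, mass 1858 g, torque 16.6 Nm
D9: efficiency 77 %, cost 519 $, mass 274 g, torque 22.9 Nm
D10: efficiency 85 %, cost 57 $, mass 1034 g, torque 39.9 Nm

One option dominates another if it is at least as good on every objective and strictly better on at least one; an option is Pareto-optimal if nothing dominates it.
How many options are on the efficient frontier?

5

D1: dominated by D10 (efficiency 85≥66, cost 57≤314, mass 1034≤1711, torque 39.9≥31.5).
D2: dominated by D10 (efficiency 85≥77, cost 57≤60, mass 1034≤1832, torque 39.9≥24.9).
D3: not dominated.
D4: dominated by D9 (efficiency 77≥51, cost 519≤560, mass 274≤497, torque 22.9≥11.6).
D5: not dominated.
D6: dominated by D5 (efficiency 85≥58, cost 68≤151, mass 1013≤1606, torque 29.7≥12.4).
D7: not dominated.
D8: dominated by D1 (efficiency 66≥61, cost 314≤329, mass 1711≤1858, torque 31.5≥16.6).
D9: not dominated (best mass).
D10: not dominated (best cost).
Pareto-optimal: D3, D5, D7, D9, D10 → 5.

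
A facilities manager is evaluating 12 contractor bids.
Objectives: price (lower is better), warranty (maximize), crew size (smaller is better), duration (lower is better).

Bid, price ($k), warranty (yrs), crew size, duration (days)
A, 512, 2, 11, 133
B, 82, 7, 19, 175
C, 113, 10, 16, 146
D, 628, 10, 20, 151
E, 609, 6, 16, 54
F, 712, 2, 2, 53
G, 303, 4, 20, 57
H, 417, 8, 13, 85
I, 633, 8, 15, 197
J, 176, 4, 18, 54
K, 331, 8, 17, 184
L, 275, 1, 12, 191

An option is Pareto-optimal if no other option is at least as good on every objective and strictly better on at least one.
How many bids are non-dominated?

8

A: not dominated.
B: not dominated (best price).
C: not dominated.
D: dominated by C (price 113≤628, warranty 10≥10, crew size 16≤20, duration 146≤151).
E: not dominated.
F: not dominated (best crew size).
G: dominated by J (price 176≤303, warranty 4≥4, crew size 18≤20, duration 54≤57).
H: not dominated.
I: dominated by H (price 417≤633, warranty 8≥8, crew size 13≤15, duration 85≤197).
J: not dominated.
K: dominated by C (price 113≤331, warranty 10≥8, crew size 16≤17, duration 146≤184).
L: not dominated.
Pareto-optimal: A, B, C, E, F, H, J, L → 8.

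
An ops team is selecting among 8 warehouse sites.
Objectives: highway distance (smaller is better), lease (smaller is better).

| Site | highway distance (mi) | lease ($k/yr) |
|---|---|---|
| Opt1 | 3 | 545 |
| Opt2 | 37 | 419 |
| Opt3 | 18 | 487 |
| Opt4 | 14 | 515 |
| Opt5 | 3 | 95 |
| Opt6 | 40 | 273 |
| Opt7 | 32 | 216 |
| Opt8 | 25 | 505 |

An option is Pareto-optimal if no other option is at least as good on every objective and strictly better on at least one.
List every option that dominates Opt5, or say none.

none

Opt1: worse on lease (545 vs 95).
Opt2: worse on highway distance (37 vs 3).
Opt3: worse on highway distance (18 vs 3).
Opt4: worse on highway distance (14 vs 3).
Opt6: worse on highway distance (40 vs 3).
Opt7: worse on highway distance (32 vs 3).
Opt8: worse on highway distance (25 vs 3).
No option dominates Opt5.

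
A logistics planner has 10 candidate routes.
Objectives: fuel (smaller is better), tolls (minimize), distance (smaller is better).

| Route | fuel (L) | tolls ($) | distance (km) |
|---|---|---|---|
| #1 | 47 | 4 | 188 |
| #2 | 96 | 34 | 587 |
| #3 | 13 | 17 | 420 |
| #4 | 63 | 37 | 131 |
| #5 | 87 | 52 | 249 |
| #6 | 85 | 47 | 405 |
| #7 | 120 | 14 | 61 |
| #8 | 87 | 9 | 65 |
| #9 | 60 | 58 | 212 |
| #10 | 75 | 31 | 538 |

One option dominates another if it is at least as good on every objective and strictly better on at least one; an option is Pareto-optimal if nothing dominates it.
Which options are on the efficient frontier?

#1: not dominated (best tolls).
#2: dominated by #1 (fuel 47≤96, tolls 4≤34, distance 188≤587).
#3: not dominated (best fuel).
#4: not dominated.
#5: dominated by #1 (fuel 47≤87, tolls 4≤52, distance 188≤249).
#6: dominated by #1 (fuel 47≤85, tolls 4≤47, distance 188≤405).
#7: not dominated (best distance).
#8: not dominated.
#9: dominated by #1 (fuel 47≤60, tolls 4≤58, distance 188≤212).
#10: dominated by #1 (fuel 47≤75, tolls 4≤31, distance 188≤538).

#1, #3, #4, #7, #8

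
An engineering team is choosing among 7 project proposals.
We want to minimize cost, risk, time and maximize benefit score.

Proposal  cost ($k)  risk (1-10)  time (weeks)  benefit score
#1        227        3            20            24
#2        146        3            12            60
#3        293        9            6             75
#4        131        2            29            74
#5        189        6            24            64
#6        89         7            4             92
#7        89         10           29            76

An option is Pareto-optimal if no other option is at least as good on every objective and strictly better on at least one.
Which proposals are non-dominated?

#2, #4, #5, #6

#1: dominated by #2 (cost 146≤227, risk 3≤3, time 12≤20, benefit score 60≥24).
#2: not dominated.
#3: dominated by #6 (cost 89≤293, risk 7≤9, time 4≤6, benefit score 92≥75).
#4: not dominated (best risk).
#5: not dominated.
#6: not dominated (best time).
#7: dominated by #6 (cost 89≤89, risk 7≤10, time 4≤29, benefit score 92≥76).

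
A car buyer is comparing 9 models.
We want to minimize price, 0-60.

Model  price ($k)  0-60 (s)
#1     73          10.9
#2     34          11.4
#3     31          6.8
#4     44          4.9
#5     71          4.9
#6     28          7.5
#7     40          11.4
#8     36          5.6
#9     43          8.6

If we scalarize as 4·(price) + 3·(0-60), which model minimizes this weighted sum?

#1: 4·73 + 3·10.9 = 324.7
#2: 4·34 + 3·11.4 = 170.2
#3: 4·31 + 3·6.8 = 144.4
#4: 4·44 + 3·4.9 = 190.7
#5: 4·71 + 3·4.9 = 298.7
#6: 4·28 + 3·7.5 = 134.5
#7: 4·40 + 3·11.4 = 194.2
#8: 4·36 + 3·5.6 = 160.8
#9: 4·43 + 3·8.6 = 197.8
Lowest: #6 at 134.5.

#6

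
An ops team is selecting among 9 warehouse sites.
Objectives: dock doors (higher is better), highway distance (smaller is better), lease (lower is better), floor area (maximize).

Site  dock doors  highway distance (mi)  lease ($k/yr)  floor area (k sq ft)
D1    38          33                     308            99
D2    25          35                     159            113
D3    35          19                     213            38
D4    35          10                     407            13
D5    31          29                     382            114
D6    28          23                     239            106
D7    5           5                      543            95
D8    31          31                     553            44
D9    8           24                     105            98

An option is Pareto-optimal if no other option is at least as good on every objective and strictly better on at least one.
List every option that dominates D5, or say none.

D1: worse on highway distance (33 vs 29).
D2: worse on dock doors (25 vs 31).
D3: worse on floor area (38 vs 114).
D4: worse on lease (407 vs 382).
D6: worse on dock doors (28 vs 31).
D7: worse on dock doors (5 vs 31).
D8: worse on highway distance (31 vs 29).
D9: worse on dock doors (8 vs 31).
No option dominates D5.

none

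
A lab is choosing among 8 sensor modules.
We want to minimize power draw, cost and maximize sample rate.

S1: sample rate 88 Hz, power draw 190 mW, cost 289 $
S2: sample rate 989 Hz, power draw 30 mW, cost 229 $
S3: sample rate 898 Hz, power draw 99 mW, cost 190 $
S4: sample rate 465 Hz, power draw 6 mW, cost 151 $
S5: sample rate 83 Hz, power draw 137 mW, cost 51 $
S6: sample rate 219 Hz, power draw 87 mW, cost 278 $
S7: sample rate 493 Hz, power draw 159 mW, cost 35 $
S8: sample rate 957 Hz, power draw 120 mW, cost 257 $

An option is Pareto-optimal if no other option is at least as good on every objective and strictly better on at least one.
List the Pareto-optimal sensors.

S1: dominated by S2 (sample rate 989≥88, power draw 30≤190, cost 229≤289).
S2: not dominated (best sample rate).
S3: not dominated.
S4: not dominated (best power draw).
S5: not dominated.
S6: dominated by S2 (sample rate 989≥219, power draw 30≤87, cost 229≤278).
S7: not dominated (best cost).
S8: dominated by S2 (sample rate 989≥957, power draw 30≤120, cost 229≤257).

S2, S3, S4, S5, S7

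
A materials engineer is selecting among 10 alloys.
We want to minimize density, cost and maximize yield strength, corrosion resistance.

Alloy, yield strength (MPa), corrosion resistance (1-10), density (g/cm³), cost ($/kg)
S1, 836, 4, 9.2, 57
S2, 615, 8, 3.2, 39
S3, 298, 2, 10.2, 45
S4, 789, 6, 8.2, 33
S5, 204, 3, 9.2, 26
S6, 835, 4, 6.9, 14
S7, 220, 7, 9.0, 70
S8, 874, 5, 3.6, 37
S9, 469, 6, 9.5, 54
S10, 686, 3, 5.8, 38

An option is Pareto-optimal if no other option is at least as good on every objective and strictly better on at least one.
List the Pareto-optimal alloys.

S1: dominated by S8 (yield strength 874≥836, corrosion resistance 5≥4, density 3.6≤9.2, cost 37≤57).
S2: not dominated (best corrosion resistance).
S3: dominated by S2 (yield strength 615≥298, corrosion resistance 8≥2, density 3.2≤10.2, cost 39≤45).
S4: not dominated.
S5: dominated by S6 (yield strength 835≥204, corrosion resistance 4≥3, density 6.9≤9.2, cost 14≤26).
S6: not dominated (best cost).
S7: dominated by S2 (yield strength 615≥220, corrosion resistance 8≥7, density 3.2≤9.0, cost 39≤70).
S8: not dominated (best yield strength).
S9: dominated by S2 (yield strength 615≥469, corrosion resistance 8≥6, density 3.2≤9.5, cost 39≤54).
S10: dominated by S8 (yield strength 874≥686, corrosion resistance 5≥3, density 3.6≤5.8, cost 37≤38).

S2, S4, S6, S8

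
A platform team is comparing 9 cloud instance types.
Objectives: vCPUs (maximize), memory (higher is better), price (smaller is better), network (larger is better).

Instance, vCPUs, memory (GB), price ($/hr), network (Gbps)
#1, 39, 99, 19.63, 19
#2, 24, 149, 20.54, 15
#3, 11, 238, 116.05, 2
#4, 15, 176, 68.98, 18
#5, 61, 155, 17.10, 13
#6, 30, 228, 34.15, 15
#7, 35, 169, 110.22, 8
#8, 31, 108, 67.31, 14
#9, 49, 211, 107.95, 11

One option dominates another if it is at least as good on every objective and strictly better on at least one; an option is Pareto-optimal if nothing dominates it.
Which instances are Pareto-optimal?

#1: not dominated (best network).
#2: not dominated.
#3: not dominated (best memory).
#4: not dominated.
#5: not dominated (best vCPUs).
#6: not dominated.
#7: dominated by #9 (vCPUs 49≥35, memory 211≥169, price 107.95≤110.22, network 11≥8).
#8: not dominated.
#9: not dominated.

#1, #2, #3, #4, #5, #6, #8, #9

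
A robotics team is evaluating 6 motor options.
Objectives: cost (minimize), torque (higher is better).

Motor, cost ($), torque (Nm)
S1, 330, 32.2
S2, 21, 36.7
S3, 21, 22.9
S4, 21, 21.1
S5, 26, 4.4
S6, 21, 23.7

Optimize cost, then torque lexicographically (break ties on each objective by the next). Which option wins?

First minimize cost: best is 21, kept {S2, S3, S4, S6}.
Then maximize torque: best is 36.7, kept {S2}.

S2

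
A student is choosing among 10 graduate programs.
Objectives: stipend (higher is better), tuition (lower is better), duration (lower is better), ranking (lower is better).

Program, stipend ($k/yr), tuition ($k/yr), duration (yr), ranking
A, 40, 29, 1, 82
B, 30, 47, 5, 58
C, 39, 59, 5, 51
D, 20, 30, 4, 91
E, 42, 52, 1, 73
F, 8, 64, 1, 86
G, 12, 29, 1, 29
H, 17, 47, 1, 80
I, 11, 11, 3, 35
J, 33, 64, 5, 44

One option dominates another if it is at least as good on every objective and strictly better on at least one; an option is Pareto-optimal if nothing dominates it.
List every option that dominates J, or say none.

A: worse on ranking (82 vs 44).
B: worse on stipend (30 vs 33).
C: worse on ranking (51 vs 44).
D: worse on stipend (20 vs 33).
E: worse on ranking (73 vs 44).
F: worse on stipend (8 vs 33).
G: worse on stipend (12 vs 33).
H: worse on stipend (17 vs 33).
I: worse on stipend (11 vs 33).
No option dominates J.

none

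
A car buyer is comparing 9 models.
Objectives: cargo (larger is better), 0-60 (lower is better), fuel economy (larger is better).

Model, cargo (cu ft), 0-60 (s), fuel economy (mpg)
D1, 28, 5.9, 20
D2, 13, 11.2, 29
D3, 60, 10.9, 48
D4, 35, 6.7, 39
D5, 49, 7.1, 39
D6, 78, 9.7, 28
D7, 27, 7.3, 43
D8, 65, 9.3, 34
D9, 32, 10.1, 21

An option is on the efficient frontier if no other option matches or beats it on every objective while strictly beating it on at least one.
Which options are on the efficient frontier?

D1: not dominated (best 0-60).
D2: dominated by D3 (cargo 60≥13, 0-60 10.9≤11.2, fuel economy 48≥29).
D3: not dominated (best fuel economy).
D4: not dominated.
D5: not dominated.
D6: not dominated (best cargo).
D7: not dominated.
D8: not dominated.
D9: dominated by D4 (cargo 35≥32, 0-60 6.7≤10.1, fuel economy 39≥21).

D1, D3, D4, D5, D6, D7, D8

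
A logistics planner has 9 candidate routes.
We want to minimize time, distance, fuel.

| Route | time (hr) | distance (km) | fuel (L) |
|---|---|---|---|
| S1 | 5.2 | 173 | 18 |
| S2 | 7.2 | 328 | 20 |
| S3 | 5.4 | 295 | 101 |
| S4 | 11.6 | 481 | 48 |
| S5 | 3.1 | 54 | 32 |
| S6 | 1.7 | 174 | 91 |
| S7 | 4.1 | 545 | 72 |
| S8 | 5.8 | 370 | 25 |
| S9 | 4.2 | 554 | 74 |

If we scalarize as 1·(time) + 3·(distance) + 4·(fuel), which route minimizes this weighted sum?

S5

S1: 1·5.2 + 3·173 + 4·18 = 596.2
S2: 1·7.2 + 3·328 + 4·20 = 1071.2
S3: 1·5.4 + 3·295 + 4·101 = 1294.4
S4: 1·11.6 + 3·481 + 4·48 = 1646.6
S5: 1·3.1 + 3·54 + 4·32 = 293.1
S6: 1·1.7 + 3·174 + 4·91 = 887.7
S7: 1·4.1 + 3·545 + 4·72 = 1927.1
S8: 1·5.8 + 3·370 + 4·25 = 1215.8
S9: 1·4.2 + 3·554 + 4·74 = 1962.2
Lowest: S5 at 293.1.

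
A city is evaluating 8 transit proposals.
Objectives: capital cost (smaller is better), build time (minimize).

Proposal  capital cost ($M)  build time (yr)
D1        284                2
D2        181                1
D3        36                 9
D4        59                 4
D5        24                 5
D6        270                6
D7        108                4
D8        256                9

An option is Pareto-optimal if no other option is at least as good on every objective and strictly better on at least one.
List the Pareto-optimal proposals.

D2, D4, D5

D1: dominated by D2 (capital cost 181≤284, build time 1≤2).
D2: not dominated (best build time).
D3: dominated by D5 (capital cost 24≤36, build time 5≤9).
D4: not dominated.
D5: not dominated (best capital cost).
D6: dominated by D2 (capital cost 181≤270, build time 1≤6).
D7: dominated by D4 (capital cost 59≤108, build time 4≤4).
D8: dominated by D2 (capital cost 181≤256, build time 1≤9).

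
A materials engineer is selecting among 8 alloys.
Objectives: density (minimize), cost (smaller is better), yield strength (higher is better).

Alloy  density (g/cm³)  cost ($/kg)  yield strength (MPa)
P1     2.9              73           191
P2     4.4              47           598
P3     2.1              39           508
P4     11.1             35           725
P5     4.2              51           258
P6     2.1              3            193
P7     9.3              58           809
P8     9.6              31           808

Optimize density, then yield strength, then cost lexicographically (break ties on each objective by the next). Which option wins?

P3

First minimize density: best is 2.1, kept {P3, P6}.
Then maximize yield strength: best is 508, kept {P3}.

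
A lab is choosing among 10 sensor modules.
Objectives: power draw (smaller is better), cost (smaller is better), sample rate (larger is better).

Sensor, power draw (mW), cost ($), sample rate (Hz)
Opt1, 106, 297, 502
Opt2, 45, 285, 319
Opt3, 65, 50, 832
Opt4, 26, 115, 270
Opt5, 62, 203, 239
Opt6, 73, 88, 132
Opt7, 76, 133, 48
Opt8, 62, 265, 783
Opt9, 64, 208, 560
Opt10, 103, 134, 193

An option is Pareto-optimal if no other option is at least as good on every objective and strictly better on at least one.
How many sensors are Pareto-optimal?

5

Opt1: dominated by Opt3 (power draw 65≤106, cost 50≤297, sample rate 832≥502).
Opt2: not dominated.
Opt3: not dominated (best cost).
Opt4: not dominated (best power draw).
Opt5: dominated by Opt4 (power draw 26≤62, cost 115≤203, sample rate 270≥239).
Opt6: dominated by Opt3 (power draw 65≤73, cost 50≤88, sample rate 832≥132).
Opt7: dominated by Opt3 (power draw 65≤76, cost 50≤133, sample rate 832≥48).
Opt8: not dominated.
Opt9: not dominated.
Opt10: dominated by Opt3 (power draw 65≤103, cost 50≤134, sample rate 832≥193).
Pareto-optimal: Opt2, Opt3, Opt4, Opt8, Opt9 → 5.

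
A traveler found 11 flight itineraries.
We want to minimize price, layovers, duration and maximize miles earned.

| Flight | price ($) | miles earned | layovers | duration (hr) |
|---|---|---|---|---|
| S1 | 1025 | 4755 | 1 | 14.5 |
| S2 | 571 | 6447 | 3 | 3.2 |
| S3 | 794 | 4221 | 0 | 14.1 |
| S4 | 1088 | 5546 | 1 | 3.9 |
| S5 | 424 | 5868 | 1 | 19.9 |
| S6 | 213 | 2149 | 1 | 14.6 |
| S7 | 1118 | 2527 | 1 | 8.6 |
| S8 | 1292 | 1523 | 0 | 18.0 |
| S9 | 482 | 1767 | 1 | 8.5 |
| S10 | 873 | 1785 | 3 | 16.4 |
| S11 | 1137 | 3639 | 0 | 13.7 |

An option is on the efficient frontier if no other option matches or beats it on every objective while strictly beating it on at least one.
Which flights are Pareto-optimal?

S1: not dominated.
S2: not dominated (best miles earned).
S3: not dominated.
S4: not dominated.
S5: not dominated.
S6: not dominated (best price).
S7: dominated by S4 (price 1088≤1118, miles earned 5546≥2527, layovers 1≤1, duration 3.9≤8.6).
S8: dominated by S3 (price 794≤1292, miles earned 4221≥1523, layovers 0≤0, duration 14.1≤18.0).
S9: not dominated.
S10: dominated by S2 (price 571≤873, miles earned 6447≥1785, layovers 3≤3, duration 3.2≤16.4).
S11: not dominated.

S1, S2, S3, S4, S5, S6, S9, S11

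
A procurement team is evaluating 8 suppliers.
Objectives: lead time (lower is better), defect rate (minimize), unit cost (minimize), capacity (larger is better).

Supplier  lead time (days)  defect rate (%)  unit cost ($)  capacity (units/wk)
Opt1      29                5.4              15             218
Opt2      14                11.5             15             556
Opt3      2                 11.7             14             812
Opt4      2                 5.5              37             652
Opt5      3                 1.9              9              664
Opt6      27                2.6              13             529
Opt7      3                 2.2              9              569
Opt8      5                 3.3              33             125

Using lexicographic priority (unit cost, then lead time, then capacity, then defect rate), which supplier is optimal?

First minimize unit cost: best is 9, kept {Opt5, Opt7}.
Then minimize lead time: best is 3, kept {Opt5, Opt7}.
Then maximize capacity: best is 664, kept {Opt5}.

Opt5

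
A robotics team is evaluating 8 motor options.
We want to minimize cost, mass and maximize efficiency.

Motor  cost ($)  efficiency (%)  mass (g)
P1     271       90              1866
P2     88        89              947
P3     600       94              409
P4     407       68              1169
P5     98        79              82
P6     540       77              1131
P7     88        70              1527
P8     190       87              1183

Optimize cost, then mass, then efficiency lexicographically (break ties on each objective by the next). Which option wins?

First minimize cost: best is 88, kept {P2, P7}.
Then minimize mass: best is 947, kept {P2}.

P2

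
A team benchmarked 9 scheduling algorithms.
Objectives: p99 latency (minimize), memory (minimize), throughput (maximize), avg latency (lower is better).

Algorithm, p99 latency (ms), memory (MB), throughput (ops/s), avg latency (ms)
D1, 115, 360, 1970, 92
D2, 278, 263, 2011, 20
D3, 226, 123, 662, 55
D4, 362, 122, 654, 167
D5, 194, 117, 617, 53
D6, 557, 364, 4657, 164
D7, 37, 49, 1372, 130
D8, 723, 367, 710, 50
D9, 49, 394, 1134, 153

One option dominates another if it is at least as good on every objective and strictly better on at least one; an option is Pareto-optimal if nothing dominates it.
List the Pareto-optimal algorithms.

D1: not dominated.
D2: not dominated (best avg latency).
D3: not dominated.
D4: dominated by D7 (p99 latency 37≤362, memory 49≤122, throughput 1372≥654, avg latency 130≤167).
D5: not dominated.
D6: not dominated (best throughput).
D7: not dominated (best p99 latency).
D8: dominated by D2 (p99 latency 278≤723, memory 263≤367, throughput 2011≥710, avg latency 20≤50).
D9: dominated by D7 (p99 latency 37≤49, memory 49≤394, throughput 1372≥1134, avg latency 130≤153).

D1, D2, D3, D5, D6, D7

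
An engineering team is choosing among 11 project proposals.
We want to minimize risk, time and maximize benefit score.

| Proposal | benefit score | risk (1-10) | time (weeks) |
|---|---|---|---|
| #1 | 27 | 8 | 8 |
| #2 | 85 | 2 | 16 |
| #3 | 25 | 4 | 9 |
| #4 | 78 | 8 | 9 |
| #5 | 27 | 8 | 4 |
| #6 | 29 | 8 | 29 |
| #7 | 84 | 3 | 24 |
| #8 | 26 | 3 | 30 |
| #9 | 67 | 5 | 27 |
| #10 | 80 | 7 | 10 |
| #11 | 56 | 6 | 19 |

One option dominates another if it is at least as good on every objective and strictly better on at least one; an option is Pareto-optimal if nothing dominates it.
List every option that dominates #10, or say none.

none

#1: worse on benefit score (27 vs 80).
#2: worse on time (16 vs 10).
#3: worse on benefit score (25 vs 80).
#4: worse on benefit score (78 vs 80).
#5: worse on benefit score (27 vs 80).
#6: worse on benefit score (29 vs 80).
#7: worse on time (24 vs 10).
#8: worse on benefit score (26 vs 80).
#9: worse on benefit score (67 vs 80).
#11: worse on benefit score (56 vs 80).
No option dominates #10.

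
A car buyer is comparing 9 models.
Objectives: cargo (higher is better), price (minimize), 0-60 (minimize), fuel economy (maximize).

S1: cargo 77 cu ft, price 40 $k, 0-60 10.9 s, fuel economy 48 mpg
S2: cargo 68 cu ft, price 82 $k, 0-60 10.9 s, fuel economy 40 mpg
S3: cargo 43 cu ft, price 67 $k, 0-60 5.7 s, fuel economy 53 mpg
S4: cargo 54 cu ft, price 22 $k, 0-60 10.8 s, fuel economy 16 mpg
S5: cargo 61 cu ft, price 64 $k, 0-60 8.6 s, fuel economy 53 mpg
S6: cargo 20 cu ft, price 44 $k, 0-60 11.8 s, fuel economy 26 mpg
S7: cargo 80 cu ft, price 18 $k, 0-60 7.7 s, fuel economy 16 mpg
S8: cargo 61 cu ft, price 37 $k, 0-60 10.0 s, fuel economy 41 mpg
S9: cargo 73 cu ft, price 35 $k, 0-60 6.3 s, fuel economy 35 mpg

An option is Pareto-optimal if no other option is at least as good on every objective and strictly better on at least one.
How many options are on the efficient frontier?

S1: not dominated.
S2: dominated by S1 (cargo 77≥68, price 40≤82, 0-60 10.9≤10.9, fuel economy 48≥40).
S3: not dominated (best 0-60).
S4: dominated by S7 (cargo 80≥54, price 18≤22, 0-60 7.7≤10.8, fuel economy 16≥16).
S5: not dominated.
S6: dominated by S1 (cargo 77≥20, price 40≤44, 0-60 10.9≤11.8, fuel economy 48≥26).
S7: not dominated (best cargo).
S8: not dominated.
S9: not dominated.
Pareto-optimal: S1, S3, S5, S7, S8, S9 → 6.

6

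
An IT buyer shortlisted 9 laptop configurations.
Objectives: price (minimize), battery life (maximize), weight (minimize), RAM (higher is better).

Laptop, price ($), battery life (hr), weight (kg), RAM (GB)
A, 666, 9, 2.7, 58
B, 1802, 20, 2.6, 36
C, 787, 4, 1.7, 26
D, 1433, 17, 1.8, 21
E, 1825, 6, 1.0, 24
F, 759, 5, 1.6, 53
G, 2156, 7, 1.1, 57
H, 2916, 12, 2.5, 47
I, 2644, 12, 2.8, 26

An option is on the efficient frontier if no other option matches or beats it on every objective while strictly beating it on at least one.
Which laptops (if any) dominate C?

F

F: price 759≤787, battery life 5≥4, weight 1.6≤1.7, RAM 53≥26 — dominates C.
Others (A, B, D, E, G, H, I) are each worse than C on at least one objective.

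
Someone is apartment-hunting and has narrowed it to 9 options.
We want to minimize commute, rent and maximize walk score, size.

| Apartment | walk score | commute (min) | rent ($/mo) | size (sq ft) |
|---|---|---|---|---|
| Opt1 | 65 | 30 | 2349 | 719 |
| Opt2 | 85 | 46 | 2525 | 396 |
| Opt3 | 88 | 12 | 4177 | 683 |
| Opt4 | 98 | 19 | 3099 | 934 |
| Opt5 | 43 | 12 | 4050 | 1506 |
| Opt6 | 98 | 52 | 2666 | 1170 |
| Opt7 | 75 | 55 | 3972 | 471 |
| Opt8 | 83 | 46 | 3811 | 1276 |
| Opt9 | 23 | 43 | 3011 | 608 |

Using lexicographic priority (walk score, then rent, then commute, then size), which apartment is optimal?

Opt6

First maximize walk score: best is 98, kept {Opt4, Opt6}.
Then minimize rent: best is 2666, kept {Opt6}.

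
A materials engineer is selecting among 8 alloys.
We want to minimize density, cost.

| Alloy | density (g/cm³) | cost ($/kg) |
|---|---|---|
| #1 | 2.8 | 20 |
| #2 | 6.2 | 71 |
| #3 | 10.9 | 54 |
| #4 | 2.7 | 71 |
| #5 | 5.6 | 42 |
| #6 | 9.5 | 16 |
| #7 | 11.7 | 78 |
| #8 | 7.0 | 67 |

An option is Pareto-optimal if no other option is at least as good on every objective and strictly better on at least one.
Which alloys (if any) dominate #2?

#1: density 2.8≤6.2, cost 20≤71 — dominates #2.
#4: density 2.7≤6.2, cost 71≤71 — dominates #2.
#5: density 5.6≤6.2, cost 42≤71 — dominates #2.
Others (#3, #6, #7, #8) are each worse than #2 on at least one objective.

#1, #4, #5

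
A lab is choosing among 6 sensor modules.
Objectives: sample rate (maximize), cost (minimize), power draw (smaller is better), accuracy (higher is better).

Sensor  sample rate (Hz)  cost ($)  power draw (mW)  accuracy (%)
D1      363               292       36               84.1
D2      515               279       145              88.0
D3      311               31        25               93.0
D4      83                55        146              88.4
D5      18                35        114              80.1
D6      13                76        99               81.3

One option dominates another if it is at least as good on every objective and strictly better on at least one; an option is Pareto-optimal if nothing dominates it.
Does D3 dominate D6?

Yes

D3 vs D6: sample rate 311≥13, cost 31≤76, power draw 25≤99, accuracy 93.0≥81.3 — D3 is at least as good on every objective with at least one strict improvement.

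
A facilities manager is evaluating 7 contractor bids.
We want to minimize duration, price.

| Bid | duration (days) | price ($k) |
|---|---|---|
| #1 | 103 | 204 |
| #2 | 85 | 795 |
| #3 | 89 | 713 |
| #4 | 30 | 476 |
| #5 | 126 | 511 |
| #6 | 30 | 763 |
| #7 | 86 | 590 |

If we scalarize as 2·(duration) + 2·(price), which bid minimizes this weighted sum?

#1: 2·103 + 2·204 = 614
#2: 2·85 + 2·795 = 1760
#3: 2·89 + 2·713 = 1604
#4: 2·30 + 2·476 = 1012
#5: 2·126 + 2·511 = 1274
#6: 2·30 + 2·763 = 1586
#7: 2·86 + 2·590 = 1352
Lowest: #1 at 614.

#1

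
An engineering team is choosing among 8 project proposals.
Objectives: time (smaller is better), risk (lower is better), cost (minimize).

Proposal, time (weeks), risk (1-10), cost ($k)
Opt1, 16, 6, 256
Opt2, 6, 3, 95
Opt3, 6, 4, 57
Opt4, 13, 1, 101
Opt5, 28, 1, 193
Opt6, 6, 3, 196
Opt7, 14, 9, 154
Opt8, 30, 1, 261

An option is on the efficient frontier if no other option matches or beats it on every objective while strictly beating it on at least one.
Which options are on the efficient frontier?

Opt1: dominated by Opt2 (time 6≤16, risk 3≤6, cost 95≤256).
Opt2: not dominated.
Opt3: not dominated (best cost).
Opt4: not dominated.
Opt5: dominated by Opt4 (time 13≤28, risk 1≤1, cost 101≤193).
Opt6: dominated by Opt2 (time 6≤6, risk 3≤3, cost 95≤196).
Opt7: dominated by Opt2 (time 6≤14, risk 3≤9, cost 95≤154).
Opt8: dominated by Opt4 (time 13≤30, risk 1≤1, cost 101≤261).

Opt2, Opt3, Opt4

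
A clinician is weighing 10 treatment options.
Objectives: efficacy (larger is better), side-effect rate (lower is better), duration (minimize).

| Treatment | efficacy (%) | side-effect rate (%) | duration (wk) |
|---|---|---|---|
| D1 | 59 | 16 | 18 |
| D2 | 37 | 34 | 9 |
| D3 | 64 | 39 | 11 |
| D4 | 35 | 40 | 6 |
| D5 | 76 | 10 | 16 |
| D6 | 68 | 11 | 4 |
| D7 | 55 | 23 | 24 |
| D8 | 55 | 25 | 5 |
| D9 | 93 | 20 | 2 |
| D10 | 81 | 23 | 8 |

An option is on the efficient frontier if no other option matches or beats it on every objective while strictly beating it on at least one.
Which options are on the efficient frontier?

D5, D6, D9

D1: dominated by D5 (efficacy 76≥59, side-effect rate 10≤16, duration 16≤18).
D2: dominated by D6 (efficacy 68≥37, side-effect rate 11≤34, duration 4≤9).
D3: dominated by D6 (efficacy 68≥64, side-effect rate 11≤39, duration 4≤11).
D4: dominated by D6 (efficacy 68≥35, side-effect rate 11≤40, duration 4≤6).
D5: not dominated (best side-effect rate).
D6: not dominated.
D7: dominated by D1 (efficacy 59≥55, side-effect rate 16≤23, duration 18≤24).
D8: dominated by D6 (efficacy 68≥55, side-effect rate 11≤25, duration 4≤5).
D9: not dominated (best efficacy).
D10: dominated by D9 (efficacy 93≥81, side-effect rate 20≤23, duration 2≤8).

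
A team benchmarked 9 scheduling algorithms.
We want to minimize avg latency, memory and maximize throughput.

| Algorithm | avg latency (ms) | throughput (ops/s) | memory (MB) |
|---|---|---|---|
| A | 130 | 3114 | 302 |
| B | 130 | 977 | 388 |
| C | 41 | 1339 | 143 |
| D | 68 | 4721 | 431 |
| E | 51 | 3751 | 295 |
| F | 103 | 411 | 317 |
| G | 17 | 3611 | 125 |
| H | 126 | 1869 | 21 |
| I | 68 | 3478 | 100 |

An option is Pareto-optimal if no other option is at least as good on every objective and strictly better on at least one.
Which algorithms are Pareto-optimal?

D, E, G, H, I

A: dominated by E (avg latency 51≤130, throughput 3751≥3114, memory 295≤302).
B: dominated by A (avg latency 130≤130, throughput 3114≥977, memory 302≤388).
C: dominated by G (avg latency 17≤41, throughput 3611≥1339, memory 125≤143).
D: not dominated (best throughput).
E: not dominated.
F: dominated by C (avg latency 41≤103, throughput 1339≥411, memory 143≤317).
G: not dominated (best avg latency).
H: not dominated (best memory).
I: not dominated.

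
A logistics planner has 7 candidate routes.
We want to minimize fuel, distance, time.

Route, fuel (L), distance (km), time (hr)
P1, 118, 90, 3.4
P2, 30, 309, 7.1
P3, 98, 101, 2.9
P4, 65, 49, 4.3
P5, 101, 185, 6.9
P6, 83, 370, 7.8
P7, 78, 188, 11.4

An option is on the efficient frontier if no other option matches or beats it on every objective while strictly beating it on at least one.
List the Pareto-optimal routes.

P1, P2, P3, P4

P1: not dominated.
P2: not dominated (best fuel).
P3: not dominated (best time).
P4: not dominated (best distance).
P5: dominated by P3 (fuel 98≤101, distance 101≤185, time 2.9≤6.9).
P6: dominated by P2 (fuel 30≤83, distance 309≤370, time 7.1≤7.8).
P7: dominated by P4 (fuel 65≤78, distance 49≤188, time 4.3≤11.4).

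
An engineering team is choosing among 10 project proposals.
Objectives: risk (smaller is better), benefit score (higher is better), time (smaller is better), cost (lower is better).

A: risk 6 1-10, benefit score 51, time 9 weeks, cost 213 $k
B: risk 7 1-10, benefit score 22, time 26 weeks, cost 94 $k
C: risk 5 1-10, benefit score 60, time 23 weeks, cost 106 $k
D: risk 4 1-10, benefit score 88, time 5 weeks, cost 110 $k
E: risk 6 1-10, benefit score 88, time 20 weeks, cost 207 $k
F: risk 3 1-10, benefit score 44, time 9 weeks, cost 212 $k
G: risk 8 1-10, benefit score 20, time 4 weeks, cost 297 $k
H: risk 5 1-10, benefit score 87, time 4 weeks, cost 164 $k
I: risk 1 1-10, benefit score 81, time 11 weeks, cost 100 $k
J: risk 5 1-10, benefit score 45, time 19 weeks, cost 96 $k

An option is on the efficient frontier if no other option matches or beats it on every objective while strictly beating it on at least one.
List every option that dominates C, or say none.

I: risk 1≤5, benefit score 81≥60, time 11≤23, cost 100≤106 — dominates C.
Others (A, B, D, E, F, G, H, J) are each worse than C on at least one objective.

I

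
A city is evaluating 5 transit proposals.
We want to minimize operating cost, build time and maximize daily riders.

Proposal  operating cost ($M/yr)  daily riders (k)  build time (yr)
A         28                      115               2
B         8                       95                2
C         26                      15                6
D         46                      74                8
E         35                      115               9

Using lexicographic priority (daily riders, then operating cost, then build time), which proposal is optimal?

First maximize daily riders: best is 115, kept {A, E}.
Then minimize operating cost: best is 28, kept {A}.

A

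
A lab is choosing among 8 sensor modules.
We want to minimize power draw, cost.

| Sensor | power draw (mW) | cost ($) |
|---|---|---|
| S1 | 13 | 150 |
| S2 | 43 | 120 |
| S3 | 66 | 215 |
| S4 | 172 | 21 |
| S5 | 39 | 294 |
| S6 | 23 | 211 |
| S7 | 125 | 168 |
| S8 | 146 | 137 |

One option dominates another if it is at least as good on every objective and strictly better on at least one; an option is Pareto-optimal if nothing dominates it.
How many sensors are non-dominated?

S1: not dominated (best power draw).
S2: not dominated.
S3: dominated by S1 (power draw 13≤66, cost 150≤215).
S4: not dominated (best cost).
S5: dominated by S1 (power draw 13≤39, cost 150≤294).
S6: dominated by S1 (power draw 13≤23, cost 150≤211).
S7: dominated by S1 (power draw 13≤125, cost 150≤168).
S8: dominated by S2 (power draw 43≤146, cost 120≤137).
Pareto-optimal: S1, S2, S4 → 3.

3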